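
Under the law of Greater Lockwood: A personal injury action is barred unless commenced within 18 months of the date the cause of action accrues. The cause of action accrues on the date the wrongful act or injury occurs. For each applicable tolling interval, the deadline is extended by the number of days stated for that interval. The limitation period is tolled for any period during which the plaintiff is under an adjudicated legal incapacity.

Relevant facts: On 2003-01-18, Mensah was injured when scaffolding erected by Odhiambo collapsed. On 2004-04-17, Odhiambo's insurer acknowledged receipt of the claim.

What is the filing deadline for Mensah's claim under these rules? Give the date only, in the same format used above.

The claim accrued on 2003-01-18, when the wrongful act occurred.
Adding the 18 months base period to 2003-01-18 gives a deadline of 2004-07-18, before any tolling.
The other events in the timeline have no effect on the limitation period under the stated rules.

2004-07-18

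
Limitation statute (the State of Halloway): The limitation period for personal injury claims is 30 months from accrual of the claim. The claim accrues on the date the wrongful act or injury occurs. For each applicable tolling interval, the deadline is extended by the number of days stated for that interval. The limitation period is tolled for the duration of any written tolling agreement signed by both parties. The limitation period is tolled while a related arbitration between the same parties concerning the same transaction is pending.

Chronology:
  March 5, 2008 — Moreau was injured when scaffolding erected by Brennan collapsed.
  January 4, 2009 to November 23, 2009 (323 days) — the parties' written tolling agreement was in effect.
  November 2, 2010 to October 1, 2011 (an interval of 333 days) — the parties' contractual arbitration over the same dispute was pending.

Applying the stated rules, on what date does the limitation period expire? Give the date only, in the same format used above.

The claim accrued on March 5, 2008, the date of the act.
The untolled deadline — 30 months after March 5, 2008 — is September 5, 2010.
Because the written tolling agreement ran from January 4, 2009 to November 23, 2009, the deadline is extended by 323 days to July 25, 2011.
The pending related arbitration from November 2, 2010 to October 1, 2011 tolled the period for 333 days, extending the deadline to June 22, 2012.

June 22, 2012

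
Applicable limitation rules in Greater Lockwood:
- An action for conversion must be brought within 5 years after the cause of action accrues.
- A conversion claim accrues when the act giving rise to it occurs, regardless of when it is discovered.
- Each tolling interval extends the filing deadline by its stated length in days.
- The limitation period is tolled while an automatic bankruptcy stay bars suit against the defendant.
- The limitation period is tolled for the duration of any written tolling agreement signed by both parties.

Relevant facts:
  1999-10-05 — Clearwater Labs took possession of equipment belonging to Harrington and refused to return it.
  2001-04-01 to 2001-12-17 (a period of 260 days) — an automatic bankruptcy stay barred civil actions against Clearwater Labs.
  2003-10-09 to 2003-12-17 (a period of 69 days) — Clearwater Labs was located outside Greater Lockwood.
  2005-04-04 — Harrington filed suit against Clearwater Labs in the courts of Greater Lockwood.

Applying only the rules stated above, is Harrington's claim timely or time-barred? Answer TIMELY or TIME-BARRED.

TIMELY

The claim accrued on 1999-10-05, when the wrongful act occurred.
5 years from 1999-10-05 is 2004-10-05.
The period was tolled for 260 days by the automatic bankruptcy stay (2001-04-01 to 2001-12-17), pushing the deadline to 2005-06-22.
Although the defendant's absence ran from 2003-10-09 to 2003-12-17, the stated rules do not make that a tolling event, so it is disregarded.
The 2005-04-04 filing precedes the 2005-06-22 deadline; the claim is timely.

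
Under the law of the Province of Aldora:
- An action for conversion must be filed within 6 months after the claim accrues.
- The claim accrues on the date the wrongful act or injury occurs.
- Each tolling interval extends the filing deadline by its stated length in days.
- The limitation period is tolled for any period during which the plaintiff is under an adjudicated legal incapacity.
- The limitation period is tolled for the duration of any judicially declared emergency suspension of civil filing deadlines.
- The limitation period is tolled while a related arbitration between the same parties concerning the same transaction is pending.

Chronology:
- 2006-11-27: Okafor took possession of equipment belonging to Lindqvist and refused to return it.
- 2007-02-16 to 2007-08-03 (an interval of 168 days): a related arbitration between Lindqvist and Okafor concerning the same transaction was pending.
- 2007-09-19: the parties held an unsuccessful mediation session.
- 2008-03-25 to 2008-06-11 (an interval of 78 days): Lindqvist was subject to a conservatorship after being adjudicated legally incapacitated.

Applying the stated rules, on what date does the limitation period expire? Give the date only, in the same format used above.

2007-11-11

The claim accrued on 2006-11-27, when the wrongful act occurred.
The untolled deadline — 6 months after 2006-11-27 — is 2007-05-27.
Because the pending related arbitration ran from 2007-02-16 to 2007-08-03, the deadline is extended by 168 days to 2007-11-11.
The plaintiff's legal incapacity starting 2008-03-25 came too late — the period had run on 2007-11-11 — and so does not extend the deadline.
None of the other events listed affects the running of the period under the stated rules.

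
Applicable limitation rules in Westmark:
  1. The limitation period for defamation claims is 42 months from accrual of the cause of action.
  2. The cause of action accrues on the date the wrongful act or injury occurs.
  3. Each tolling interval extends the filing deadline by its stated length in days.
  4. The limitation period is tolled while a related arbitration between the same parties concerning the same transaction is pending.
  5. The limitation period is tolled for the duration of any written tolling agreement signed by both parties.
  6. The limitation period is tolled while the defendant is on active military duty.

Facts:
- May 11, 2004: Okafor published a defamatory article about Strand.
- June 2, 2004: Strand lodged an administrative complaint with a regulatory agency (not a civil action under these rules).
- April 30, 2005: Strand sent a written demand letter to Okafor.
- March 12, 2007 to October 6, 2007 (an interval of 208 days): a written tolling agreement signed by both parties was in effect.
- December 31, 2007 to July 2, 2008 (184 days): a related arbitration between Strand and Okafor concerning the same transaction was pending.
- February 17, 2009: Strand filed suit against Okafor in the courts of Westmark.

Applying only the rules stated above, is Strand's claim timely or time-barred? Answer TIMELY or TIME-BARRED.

The limitation period began to run on May 11, 2004.
Adding the 42 months base period to May 11, 2004 gives a deadline of November 11, 2007, before any tolling.
The period was tolled for 208 days by the written tolling agreement (March 12, 2007 to October 6, 2007), pushing the deadline to June 6, 2008.
The period was tolled for 184 days by the pending related arbitration (December 31, 2007 to July 2, 2008), pushing the deadline to December 7, 2008.
Nothing else in the chronology tolls or restarts the period.
The February 17, 2009 filing falls after the December 7, 2008 deadline; the claim is time-barred.

TIME-BARRED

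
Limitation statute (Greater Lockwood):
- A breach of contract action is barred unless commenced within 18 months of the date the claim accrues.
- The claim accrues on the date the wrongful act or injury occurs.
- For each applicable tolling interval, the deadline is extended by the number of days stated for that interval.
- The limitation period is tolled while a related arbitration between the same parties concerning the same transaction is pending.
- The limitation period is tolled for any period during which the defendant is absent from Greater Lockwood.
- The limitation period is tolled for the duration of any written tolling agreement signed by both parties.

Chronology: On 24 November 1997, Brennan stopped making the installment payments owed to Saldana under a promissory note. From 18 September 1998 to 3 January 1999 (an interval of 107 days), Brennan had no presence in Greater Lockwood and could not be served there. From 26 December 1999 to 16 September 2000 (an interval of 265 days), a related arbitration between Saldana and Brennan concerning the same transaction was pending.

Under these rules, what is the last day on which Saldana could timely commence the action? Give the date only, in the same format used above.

8 September 1999

The limitation period began to run on 24 November 1997.
Adding the 18 months base period to 24 November 1997 gives a deadline of 24 May 1999, before any tolling.
Because the defendant's absence from the jurisdiction ran from 18 September 1998 to 3 January 1999, the deadline is extended by 107 days to 8 September 1999.
By the time the pending related arbitration began on 26 December 1999, the limitation period had already expired on 8 September 1999; that interval cannot revive it.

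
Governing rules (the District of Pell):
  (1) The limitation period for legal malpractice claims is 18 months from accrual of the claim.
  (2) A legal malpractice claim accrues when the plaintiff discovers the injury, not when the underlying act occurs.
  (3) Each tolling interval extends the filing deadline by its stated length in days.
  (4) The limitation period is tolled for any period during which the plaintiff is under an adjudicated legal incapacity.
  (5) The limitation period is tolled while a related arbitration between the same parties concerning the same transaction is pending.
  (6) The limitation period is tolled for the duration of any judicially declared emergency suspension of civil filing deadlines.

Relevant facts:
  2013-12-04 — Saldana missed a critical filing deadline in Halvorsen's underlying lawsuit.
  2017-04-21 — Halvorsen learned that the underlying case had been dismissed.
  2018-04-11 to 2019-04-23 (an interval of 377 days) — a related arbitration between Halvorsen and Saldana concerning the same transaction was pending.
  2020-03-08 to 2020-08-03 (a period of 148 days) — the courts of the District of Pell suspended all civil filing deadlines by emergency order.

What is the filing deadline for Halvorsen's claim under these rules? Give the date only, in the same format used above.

2019-11-02

Under the discovery rule, the claim accrued on 2017-04-21, when Halvorsen discovered the injury — not on the 2013-12-04 date of the underlying act.
Adding the 18 months base period to 2017-04-21 gives a deadline of 2018-10-21, before any tolling.
The pending related arbitration from 2018-04-11 to 2019-04-23 tolled the period for 377 days, extending the deadline to 2019-11-02.
By the time the emergency suspension of filing deadlines began on 2020-03-08, the limitation period had already expired on 2019-11-02; that interval cannot revive it.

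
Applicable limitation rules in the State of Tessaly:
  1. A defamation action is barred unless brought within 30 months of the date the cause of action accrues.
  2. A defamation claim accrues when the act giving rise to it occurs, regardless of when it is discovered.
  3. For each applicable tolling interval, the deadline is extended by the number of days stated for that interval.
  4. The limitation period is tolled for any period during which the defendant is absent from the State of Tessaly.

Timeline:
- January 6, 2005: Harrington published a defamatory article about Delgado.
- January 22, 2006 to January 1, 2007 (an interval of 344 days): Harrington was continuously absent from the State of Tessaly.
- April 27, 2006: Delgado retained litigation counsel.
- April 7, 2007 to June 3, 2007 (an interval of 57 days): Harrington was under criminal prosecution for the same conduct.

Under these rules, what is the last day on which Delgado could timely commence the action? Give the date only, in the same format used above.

The cause of action accrued on January 6, 2005, the date of the act.
30 months from January 6, 2005 is July 6, 2007.
Because the defendant's absence from the jurisdiction ran from January 22, 2006 to January 1, 2007, the deadline is extended by 344 days to June 14, 2008.
Although a criminal prosecution ran from April 7, 2007 to June 3, 2007, the stated rules do not make that a tolling event, so it is disregarded.
None of the other events listed affects the running of the period under the stated rules.

June 14, 2008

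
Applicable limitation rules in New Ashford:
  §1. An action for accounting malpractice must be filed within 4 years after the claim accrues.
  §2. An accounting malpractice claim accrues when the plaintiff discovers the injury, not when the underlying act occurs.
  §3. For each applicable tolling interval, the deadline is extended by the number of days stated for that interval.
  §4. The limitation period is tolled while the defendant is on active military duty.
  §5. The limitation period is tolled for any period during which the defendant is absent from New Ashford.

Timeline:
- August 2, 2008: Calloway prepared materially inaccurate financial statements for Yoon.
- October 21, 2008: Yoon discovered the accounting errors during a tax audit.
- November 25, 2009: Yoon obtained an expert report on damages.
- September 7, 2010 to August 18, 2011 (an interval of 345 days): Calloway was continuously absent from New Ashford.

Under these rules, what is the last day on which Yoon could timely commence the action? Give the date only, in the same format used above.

Under the discovery rule, the claim accrued on October 21, 2008, when Yoon discovered the injury — not on the August 2, 2008 date of the underlying act.
4 years from October 21, 2008 is October 21, 2012.
The defendant's absence from the jurisdiction from September 7, 2010 to August 18, 2011 tolled the period for 345 days, extending the deadline to October 1, 2013.
None of the other events listed affects the running of the period under the stated rules.

October 1, 2013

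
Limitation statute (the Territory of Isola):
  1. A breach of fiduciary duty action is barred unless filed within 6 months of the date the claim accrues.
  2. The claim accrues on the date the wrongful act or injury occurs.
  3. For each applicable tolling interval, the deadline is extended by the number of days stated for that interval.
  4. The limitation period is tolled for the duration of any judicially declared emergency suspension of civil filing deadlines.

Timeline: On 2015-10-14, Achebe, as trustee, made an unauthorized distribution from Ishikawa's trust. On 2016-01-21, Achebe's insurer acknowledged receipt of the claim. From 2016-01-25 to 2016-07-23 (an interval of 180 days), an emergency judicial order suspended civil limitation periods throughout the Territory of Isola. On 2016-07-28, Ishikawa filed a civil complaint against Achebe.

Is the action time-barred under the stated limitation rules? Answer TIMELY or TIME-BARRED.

TIMELY

The claim accrued on 2015-10-14, the date of the act.
The untolled deadline — 6 months after 2015-10-14 — is 2016-04-14.
Because the emergency suspension of filing deadlines ran from 2016-01-25 to 2016-07-23, the deadline is extended by 180 days to 2016-10-11.
None of the other events listed affects the running of the period under the stated rules.
Filing on 2016-07-28 beat the 2016-10-11 deadline — the action is timely.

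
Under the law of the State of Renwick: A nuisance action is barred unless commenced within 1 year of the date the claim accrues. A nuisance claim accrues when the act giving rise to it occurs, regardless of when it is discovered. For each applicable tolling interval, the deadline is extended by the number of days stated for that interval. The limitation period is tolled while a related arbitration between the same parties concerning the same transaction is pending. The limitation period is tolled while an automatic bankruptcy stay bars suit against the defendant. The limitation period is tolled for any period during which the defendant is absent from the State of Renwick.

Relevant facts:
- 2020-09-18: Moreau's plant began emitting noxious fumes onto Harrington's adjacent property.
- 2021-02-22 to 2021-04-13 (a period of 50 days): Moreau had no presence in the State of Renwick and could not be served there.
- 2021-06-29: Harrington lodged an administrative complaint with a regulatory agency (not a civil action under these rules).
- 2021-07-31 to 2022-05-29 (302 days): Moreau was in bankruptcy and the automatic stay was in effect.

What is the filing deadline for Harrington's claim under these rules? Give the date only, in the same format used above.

2022-09-05

The limitation period began to run on 2020-09-18.
Adding the 1 year base period to 2020-09-18 gives a deadline of 2021-09-18, before any tolling.
The period was tolled for 50 days by the defendant's absence from the jurisdiction (2021-02-22 to 2021-04-13), pushing the deadline to 2021-11-07.
The automatic bankruptcy stay from 2021-07-31 to 2022-05-29 tolled the period for 302 days, extending the deadline to 2022-09-05.
Nothing else in the chronology tolls or restarts the period.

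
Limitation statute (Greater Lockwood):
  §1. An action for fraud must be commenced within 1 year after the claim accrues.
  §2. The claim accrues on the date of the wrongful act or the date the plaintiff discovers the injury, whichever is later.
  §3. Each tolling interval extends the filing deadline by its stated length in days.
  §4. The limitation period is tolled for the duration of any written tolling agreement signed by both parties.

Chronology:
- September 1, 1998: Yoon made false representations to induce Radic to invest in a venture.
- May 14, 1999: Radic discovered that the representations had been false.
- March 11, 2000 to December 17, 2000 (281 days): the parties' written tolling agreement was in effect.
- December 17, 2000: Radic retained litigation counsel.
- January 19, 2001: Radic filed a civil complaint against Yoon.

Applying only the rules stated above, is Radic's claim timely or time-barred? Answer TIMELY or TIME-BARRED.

Because discovery on May 14, 1999 post-dates the September 1, 1998 act, accrual under the later-of rule falls on May 14, 1999.
1 year from May 14, 1999 is May 14, 2000.
The period was tolled for 281 days by the written tolling agreement (March 11, 2000 to December 17, 2000), pushing the deadline to February 19, 2001.
The other events in the timeline have no effect on the limitation period under the stated rules.
Radic filed on January 19, 2001, before the February 19, 2001 deadline, so the action is timely.

TIMELY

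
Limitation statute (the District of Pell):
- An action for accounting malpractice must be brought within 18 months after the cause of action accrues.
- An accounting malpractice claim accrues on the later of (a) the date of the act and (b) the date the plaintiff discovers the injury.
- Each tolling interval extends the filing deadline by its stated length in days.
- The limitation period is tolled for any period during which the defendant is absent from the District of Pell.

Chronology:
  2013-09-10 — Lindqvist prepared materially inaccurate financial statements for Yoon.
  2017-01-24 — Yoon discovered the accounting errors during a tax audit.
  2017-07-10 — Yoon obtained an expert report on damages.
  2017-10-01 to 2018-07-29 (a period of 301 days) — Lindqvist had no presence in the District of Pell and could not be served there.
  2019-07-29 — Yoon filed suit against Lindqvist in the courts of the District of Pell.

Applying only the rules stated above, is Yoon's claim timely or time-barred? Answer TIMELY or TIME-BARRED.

TIME-BARRED

The claim accrued on 2017-01-24 — the later of the 2013-09-10 act and the 2017-01-24 discovery.
Adding the 18 months base period to 2017-01-24 gives a deadline of 2018-07-24, before any tolling.
The defendant's absence from the jurisdiction from 2017-10-01 to 2018-07-29 tolled the period for 301 days, extending the deadline to 2019-05-21.
Nothing else in the chronology tolls or restarts the period.
Yoon filed on 2019-07-29, after the 2019-05-21 deadline, so the action is time-barred.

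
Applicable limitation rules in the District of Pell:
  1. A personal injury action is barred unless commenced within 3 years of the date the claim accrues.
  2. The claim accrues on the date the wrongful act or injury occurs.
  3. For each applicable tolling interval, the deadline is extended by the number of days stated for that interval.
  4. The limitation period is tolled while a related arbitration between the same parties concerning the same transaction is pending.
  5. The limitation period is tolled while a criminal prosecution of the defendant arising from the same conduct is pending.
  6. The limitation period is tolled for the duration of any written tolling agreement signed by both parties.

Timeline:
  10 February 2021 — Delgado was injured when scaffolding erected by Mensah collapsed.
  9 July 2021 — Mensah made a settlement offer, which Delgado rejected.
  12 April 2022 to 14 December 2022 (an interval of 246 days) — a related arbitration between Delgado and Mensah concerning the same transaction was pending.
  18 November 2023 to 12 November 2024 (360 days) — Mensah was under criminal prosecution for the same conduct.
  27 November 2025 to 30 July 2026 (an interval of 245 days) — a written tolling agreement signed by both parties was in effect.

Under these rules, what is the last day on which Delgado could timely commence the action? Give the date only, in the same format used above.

8 October 2025

The claim accrued on 10 February 2021, when the wrongful act occurred.
Adding the 3 years base period to 10 February 2021 gives a deadline of 10 February 2024, before any tolling.
The pending related arbitration from 12 April 2022 to 14 December 2022 tolled the period for 246 days, extending the deadline to 13 October 2024.
Because the pending criminal prosecution ran from 18 November 2023 to 12 November 2024, the deadline is extended by 360 days to 8 October 2025.
The written tolling agreement starting 27 November 2025 came too late — the period had run on 8 October 2025 — and so does not extend the deadline.
The other events in the timeline have no effect on the limitation period under the stated rules.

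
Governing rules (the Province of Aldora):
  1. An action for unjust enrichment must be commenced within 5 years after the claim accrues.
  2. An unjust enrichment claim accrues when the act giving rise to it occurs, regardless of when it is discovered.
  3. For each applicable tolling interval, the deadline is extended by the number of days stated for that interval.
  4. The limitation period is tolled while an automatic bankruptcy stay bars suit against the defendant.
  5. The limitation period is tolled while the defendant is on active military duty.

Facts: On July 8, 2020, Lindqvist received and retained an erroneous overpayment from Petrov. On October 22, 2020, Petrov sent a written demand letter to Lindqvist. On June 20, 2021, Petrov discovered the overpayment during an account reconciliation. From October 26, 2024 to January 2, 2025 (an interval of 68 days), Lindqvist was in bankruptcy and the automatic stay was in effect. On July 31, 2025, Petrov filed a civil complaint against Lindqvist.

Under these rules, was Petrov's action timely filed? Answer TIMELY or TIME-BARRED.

TIMELY

Because the rule ties accrual to occurrence, the claim accrued on July 8, 2020, not on the June 20, 2021 discovery date.
The untolled deadline — 5 years after July 8, 2020 — is July 8, 2025.
Because the automatic bankruptcy stay ran from October 26, 2024 to January 2, 2025, the deadline is extended by 68 days to September 14, 2025.
None of the other events listed affects the running of the period under the stated rules.
The July 31, 2025 filing precedes the September 14, 2025 deadline; the claim is timely.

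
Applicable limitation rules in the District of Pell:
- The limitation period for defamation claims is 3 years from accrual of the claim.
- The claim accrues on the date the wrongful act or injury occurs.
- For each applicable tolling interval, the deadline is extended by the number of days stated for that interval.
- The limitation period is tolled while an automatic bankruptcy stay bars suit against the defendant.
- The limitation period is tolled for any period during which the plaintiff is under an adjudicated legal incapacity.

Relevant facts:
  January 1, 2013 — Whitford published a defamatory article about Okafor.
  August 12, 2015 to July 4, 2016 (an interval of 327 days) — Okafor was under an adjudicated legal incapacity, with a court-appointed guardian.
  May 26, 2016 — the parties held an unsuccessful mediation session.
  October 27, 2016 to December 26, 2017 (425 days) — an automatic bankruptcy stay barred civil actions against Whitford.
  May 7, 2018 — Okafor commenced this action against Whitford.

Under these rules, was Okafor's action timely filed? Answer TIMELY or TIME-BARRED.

TIME-BARRED

The limitation period began to run on January 1, 2013.
The untolled deadline — 3 years after January 1, 2013 — is January 1, 2016.
The plaintiff's legal incapacity from August 12, 2015 to July 4, 2016 tolled the period for 327 days, extending the deadline to November 23, 2016.
The automatic bankruptcy stay from October 27, 2016 to December 26, 2017 tolled the period for 425 days, extending the deadline to January 22, 2018.
The other events in the timeline have no effect on the limitation period under the stated rules.
The May 7, 2018 filing falls after the January 22, 2018 deadline; the claim is time-barred.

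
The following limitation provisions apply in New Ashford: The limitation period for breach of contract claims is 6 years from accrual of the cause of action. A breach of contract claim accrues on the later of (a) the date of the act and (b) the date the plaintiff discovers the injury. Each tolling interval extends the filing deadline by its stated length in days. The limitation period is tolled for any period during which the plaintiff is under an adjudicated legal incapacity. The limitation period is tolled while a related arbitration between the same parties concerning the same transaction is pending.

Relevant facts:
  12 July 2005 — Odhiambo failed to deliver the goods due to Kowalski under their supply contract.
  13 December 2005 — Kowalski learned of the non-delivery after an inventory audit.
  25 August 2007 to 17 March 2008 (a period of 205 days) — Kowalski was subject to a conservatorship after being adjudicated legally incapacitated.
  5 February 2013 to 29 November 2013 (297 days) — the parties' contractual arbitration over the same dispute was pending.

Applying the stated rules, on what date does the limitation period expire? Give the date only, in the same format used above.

5 July 2012

The claim accrued on 13 December 2005 — the later of the 12 July 2005 act and the 13 December 2005 discovery.
6 years from 13 December 2005 is 13 December 2011.
The plaintiff's legal incapacity from 25 August 2007 to 17 March 2008 tolled the period for 205 days, extending the deadline to 5 July 2012.
By the time the pending related arbitration began on 5 February 2013, the limitation period had already expired on 5 July 2012; that interval cannot revive it.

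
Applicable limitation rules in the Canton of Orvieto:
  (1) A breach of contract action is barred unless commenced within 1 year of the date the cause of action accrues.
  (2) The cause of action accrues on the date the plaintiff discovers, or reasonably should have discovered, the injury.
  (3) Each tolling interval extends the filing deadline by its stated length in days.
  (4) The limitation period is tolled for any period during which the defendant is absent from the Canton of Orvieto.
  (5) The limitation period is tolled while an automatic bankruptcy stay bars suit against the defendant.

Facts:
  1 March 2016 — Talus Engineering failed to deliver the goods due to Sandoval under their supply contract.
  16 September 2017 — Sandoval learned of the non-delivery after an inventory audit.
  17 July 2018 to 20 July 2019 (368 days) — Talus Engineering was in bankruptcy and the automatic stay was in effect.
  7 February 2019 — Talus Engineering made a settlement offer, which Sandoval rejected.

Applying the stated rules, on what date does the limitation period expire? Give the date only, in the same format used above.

19 September 2019

Under the discovery rule, the claim accrued on 16 September 2017, when Sandoval discovered the injury — not on the 1 March 2016 date of the underlying act.
Adding the 1 year base period to 16 September 2017 gives a deadline of 16 September 2018, before any tolling.
The automatic bankruptcy stay from 17 July 2018 to 20 July 2019 tolled the period for 368 days, extending the deadline to 19 September 2019.
Nothing else in the chronology tolls or restarts the period.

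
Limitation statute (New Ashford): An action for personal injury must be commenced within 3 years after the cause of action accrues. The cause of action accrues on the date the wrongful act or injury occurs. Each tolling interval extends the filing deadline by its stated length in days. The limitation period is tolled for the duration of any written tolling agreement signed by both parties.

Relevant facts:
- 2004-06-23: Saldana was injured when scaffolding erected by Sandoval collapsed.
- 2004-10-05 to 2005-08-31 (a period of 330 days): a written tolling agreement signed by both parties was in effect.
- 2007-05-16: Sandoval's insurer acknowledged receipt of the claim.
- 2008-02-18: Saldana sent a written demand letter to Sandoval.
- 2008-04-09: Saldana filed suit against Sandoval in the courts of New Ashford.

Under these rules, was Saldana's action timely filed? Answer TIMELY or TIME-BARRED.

TIMELY

The limitation period began to run on 2004-06-23.
Adding the 3 years base period to 2004-06-23 gives a deadline of 2007-06-23, before any tolling.
The written tolling agreement from 2004-10-05 to 2005-08-31 tolled the period for 330 days, extending the deadline to 2008-05-18.
The other events in the timeline have no effect on the limitation period under the stated rules.
Saldana filed on 2008-04-09, before the 2008-05-18 deadline, so the action is timely.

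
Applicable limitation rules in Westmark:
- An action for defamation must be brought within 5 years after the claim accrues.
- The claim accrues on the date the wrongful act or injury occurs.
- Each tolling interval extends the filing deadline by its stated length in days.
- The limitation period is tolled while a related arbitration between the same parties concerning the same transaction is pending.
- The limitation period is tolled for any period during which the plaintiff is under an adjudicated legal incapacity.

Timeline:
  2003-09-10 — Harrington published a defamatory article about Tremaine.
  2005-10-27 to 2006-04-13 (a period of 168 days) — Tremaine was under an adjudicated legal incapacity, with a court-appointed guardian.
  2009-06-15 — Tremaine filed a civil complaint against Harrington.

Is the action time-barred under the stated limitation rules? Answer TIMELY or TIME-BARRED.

TIME-BARRED

The claim accrued on 2003-09-10, when the wrongful act occurred.
The untolled deadline — 5 years after 2003-09-10 — is 2008-09-10.
The plaintiff's legal incapacity from 2005-10-27 to 2006-04-13 tolled the period for 168 days, extending the deadline to 2009-02-25.
The 2009-06-15 filing falls after the 2009-02-25 deadline; the claim is time-barred.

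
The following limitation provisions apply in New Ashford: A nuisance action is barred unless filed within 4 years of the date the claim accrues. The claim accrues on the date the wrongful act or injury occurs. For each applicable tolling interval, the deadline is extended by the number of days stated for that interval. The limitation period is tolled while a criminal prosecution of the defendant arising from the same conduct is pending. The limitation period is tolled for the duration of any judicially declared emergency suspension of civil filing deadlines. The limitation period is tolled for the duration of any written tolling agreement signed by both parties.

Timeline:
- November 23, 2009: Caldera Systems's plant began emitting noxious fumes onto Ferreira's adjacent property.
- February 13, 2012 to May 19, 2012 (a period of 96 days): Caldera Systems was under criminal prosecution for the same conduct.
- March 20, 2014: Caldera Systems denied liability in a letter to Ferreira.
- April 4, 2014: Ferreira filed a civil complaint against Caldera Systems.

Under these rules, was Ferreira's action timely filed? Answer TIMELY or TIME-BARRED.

The limitation period began to run on November 23, 2009.
4 years from November 23, 2009 is November 23, 2013.
Because the pending criminal prosecution ran from February 13, 2012 to May 19, 2012, the deadline is extended by 96 days to February 27, 2014.
The other events in the timeline have no effect on the limitation period under the stated rules.
The April 4, 2014 filing falls after the February 27, 2014 deadline; the claim is time-barred.

TIME-BARRED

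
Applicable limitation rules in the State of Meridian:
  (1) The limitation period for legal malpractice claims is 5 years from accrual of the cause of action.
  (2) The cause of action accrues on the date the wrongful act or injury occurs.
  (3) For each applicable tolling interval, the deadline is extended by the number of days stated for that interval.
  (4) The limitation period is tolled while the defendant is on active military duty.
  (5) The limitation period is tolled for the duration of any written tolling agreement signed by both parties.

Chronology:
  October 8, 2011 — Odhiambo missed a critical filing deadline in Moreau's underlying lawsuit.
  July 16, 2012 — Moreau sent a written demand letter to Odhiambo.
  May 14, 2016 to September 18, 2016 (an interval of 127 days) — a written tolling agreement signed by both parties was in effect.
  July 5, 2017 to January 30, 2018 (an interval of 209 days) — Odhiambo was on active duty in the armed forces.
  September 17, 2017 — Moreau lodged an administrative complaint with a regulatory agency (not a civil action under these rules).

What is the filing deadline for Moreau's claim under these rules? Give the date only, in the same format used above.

The limitation period began to run on October 8, 2011.
5 years from October 8, 2011 is October 8, 2016.
The period was tolled for 127 days by the written tolling agreement (May 14, 2016 to September 18, 2016), pushing the deadline to February 12, 2017.
The defendant's active military service starting July 5, 2017 came too late — the period had run on February 12, 2017 — and so does not extend the deadline.
None of the other events listed affects the running of the period under the stated rules.

February 12, 2017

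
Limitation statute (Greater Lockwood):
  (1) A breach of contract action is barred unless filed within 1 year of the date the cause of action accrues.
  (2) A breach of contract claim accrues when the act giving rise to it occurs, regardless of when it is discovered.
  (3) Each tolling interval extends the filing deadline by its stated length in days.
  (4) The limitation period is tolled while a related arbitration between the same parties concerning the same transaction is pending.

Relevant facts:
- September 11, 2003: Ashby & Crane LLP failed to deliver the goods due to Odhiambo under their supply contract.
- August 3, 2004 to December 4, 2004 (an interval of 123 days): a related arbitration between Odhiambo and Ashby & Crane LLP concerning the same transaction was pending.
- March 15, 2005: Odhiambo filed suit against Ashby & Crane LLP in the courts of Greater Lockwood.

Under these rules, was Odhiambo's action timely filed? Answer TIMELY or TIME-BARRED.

The cause of action accrued on September 11, 2003, the date of the act.
Adding the 1 year base period to September 11, 2003 gives a deadline of September 11, 2004, before any tolling.
The period was tolled for 123 days by the pending related arbitration (August 3, 2004 to December 4, 2004), pushing the deadline to January 12, 2005.
The March 15, 2005 filing falls after the January 12, 2005 deadline; the claim is time-barred.

TIME-BARRED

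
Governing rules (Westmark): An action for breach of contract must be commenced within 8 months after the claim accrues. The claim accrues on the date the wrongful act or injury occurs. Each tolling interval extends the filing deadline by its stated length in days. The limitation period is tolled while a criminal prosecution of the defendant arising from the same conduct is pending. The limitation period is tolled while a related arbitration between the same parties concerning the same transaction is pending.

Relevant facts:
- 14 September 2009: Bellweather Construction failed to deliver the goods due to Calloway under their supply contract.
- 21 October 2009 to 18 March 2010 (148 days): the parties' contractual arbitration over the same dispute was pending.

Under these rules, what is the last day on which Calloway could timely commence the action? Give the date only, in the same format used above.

9 October 2010

The claim accrued on 14 September 2009, the date of the act.
The untolled deadline — 8 months after 14 September 2009 — is 14 May 2010.
The period was tolled for 148 days by the pending related arbitration (21 October 2009 to 18 March 2010), pushing the deadline to 9 October 2010.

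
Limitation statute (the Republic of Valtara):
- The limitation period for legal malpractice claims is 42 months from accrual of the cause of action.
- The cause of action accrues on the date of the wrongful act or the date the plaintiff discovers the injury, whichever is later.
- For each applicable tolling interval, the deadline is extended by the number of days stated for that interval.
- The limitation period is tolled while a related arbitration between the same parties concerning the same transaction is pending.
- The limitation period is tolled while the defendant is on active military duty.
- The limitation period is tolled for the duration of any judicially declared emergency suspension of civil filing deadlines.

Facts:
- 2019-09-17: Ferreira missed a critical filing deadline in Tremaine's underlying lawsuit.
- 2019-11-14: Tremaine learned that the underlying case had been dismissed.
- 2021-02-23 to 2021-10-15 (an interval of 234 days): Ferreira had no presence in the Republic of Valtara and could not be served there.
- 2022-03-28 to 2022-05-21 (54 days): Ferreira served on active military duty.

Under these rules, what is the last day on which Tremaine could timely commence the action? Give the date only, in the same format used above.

Taking the later of the act (2019-09-17) and discovery (2019-11-14), the claim accrued on 2019-11-14.
Adding the 42 months base period to 2019-11-14 gives a deadline of 2023-05-14, before any tolling.
Because the defendant's active military service ran from 2022-03-28 to 2022-05-21, the deadline is extended by 54 days to 2023-07-07.
No stated provision tolls the period for the defendant's absence, so the interval from 2021-02-23 to 2021-10-15 has no effect on the deadline.

2023-07-07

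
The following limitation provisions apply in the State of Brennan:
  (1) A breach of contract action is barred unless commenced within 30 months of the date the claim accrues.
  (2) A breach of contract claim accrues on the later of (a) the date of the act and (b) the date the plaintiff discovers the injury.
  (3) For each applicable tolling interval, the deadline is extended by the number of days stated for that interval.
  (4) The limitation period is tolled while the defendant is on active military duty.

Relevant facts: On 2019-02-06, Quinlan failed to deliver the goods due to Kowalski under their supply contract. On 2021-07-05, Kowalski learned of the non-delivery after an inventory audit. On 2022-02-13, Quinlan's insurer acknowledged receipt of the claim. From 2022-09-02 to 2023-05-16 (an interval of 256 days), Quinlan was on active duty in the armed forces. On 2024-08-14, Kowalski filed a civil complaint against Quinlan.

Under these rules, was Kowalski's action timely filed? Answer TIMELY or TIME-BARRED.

Taking the later of the act (2019-02-06) and discovery (2021-07-05), the claim accrued on 2021-07-05.
30 months from 2021-07-05 is 2024-01-05.
The period was tolled for 256 days by the defendant's active military service (2022-09-02 to 2023-05-16), pushing the deadline to 2024-09-17.
The other events in the timeline have no effect on the limitation period under the stated rules.
Kowalski filed on 2024-08-14, before the 2024-09-17 deadline, so the action is timely.

TIMELY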